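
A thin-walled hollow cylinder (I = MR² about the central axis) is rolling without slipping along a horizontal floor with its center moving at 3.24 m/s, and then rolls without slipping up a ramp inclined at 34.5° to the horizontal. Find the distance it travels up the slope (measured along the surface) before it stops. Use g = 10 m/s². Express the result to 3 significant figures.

The moment of inertia is MR², giving k ≡ I/(MR²) = 1.
The rolling condition ω = v/R makes the rotational term ½I(v/R)² = ½kMv², so KE_total = ½(1+k)Mv² = Mv².
Setting this equal to Mgh gives the vertical rise h = (1+k)v₀²/(2g) = 2×3.24²/(2×10) = 1.05 m.
Along the incline, d = h/sinθ = 1.05/sin34.5° ≈ 1.85 m.

d ≈ 1.85 m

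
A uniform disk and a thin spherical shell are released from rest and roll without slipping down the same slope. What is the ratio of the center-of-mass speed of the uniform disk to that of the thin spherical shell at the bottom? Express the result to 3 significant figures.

v_ratio ≈ 1.05

Each satisfies Mgh = ½(1+k)Mv² with k = I/(MR²), so v ∝ 1/√(1+k).
For the uniform disk k = 0.5; for the thin spherical shell k = 2/3.
v₁/v₂ = √((1+k₂)/(1+k₁)) = √(1.667/1.5) ≈ 1.05.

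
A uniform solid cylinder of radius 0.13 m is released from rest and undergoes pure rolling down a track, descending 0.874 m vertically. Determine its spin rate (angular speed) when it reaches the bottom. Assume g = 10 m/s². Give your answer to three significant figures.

ω ≈ 26.3 rad/s

Here I = (1/2)MR², so the shape factor k = I/(MR²) = 0.5.
Rolling without slipping gives ω = v/R, so the total kinetic energy is ½Mv² + ½Iω² = ½(1+k)Mv² = (3/4)Mv².
Energy conservation Mgh = ½(1+k)Mv² gives v = √(2gh/(1+k)) = √(2 × 10 × 0.874 / 1.5) = 3.414 m/s.
Then ω = v/R = 3.414 / 0.13 ≈ 26.3 rad/s.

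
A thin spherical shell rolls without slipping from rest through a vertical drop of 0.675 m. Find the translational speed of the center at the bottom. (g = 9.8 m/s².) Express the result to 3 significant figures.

The moment of inertia is (2/3)MR², giving k ≡ I/(MR²) = 2/3.
Since it rolls without slipping, ω = v/R and KE = ½Mv² + ½Iω² = ½(1+k)Mv² = (5/6)Mv².
Setting Mgh = (5/6)Mv² gives v = √(2gh/(1+k)) = √(2·9.8·0.675/1.667) ≈ 2.82 m/s.

v ≈ 2.82 m/s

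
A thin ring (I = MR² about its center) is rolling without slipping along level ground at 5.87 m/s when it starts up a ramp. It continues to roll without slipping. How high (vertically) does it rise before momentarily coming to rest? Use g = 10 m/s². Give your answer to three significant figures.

For this body I = MR², i.e. k = I/(MR²) = 1.
Rolling without slipping gives ω = v/R, so the total kinetic energy is ½Mv² + ½Iω² = ½(1+k)Mv² = Mv².
All of this converts to potential energy at the highest point: Mv₀² = Mgh.
Thus h = (1+k)v₀²/(2g) = 2 × 5.87² / (2 × 10) ≈ 3.45 m.

h ≈ 3.45 m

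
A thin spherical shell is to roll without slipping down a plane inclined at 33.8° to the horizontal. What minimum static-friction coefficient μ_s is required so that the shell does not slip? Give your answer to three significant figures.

For this body I = (2/3)MR², i.e. k = I/(MR²) = 2/3.
Along the incline Mg sinθ − f = Ma, and torque about the center fR = Iα = kMR²(a/R) gives f = kMa.
These give a = g sinθ/(1+k) and the required friction f = kMg sinθ/(1+k).
With N = Mg cosθ, the no-slip condition f ≤ μN gives μ_min = f/N = k tanθ/(1+k).
μ_min = (2/3) × tan33.8° / 1.667 ≈ 0.268.

μ_min ≈ 0.268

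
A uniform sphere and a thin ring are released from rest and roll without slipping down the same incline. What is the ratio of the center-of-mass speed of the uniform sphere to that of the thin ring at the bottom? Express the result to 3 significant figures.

Each satisfies Mgh = ½(1+k)Mv² with k = I/(MR²), so v ∝ 1/√(1+k).
For the uniform sphere k = 0.4; for the thin ring k = 1.
v₁/v₂ = √((1+k₂)/(1+k₁)) = √(2/1.4) ≈ 1.20.

v_ratio ≈ 1.20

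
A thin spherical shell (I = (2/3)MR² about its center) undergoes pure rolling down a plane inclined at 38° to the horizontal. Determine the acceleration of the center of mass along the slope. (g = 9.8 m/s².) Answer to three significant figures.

The moment of inertia is (2/3)MR², giving k ≡ I/(MR²) = 2/3.
Newton's second law down the slope: Mg sinθ − f = Ma. The torque equation fR = Iα (with α = a/R) gives f = kMa.
Eliminating f: Mg sinθ = (1+k)Ma, so a = g sinθ/(1+k) = 9.8 × sin38° / 1.667 ≈ 3.62 m/s².

a ≈ 3.62 m/s²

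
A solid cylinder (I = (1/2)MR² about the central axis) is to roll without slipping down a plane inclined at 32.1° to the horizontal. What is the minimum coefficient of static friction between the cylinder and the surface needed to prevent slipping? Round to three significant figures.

μ_min ≈ 0.209

For this body I = (1/2)MR², i.e. k = I/(MR²) = 0.5.
Newton's second law down the slope: Mg sinθ − f = Ma. The torque equation fR = Iα (with α = a/R) gives f = kMa.
These give a = g sinθ/(1+k) and the required friction f = kMg sinθ/(1+k).
With N = Mg cosθ, the no-slip condition f ≤ μN gives μ_min = f/N = k tanθ/(1+k).
μ_min = 0.5 × tan32.1° / 1.5 ≈ 0.209.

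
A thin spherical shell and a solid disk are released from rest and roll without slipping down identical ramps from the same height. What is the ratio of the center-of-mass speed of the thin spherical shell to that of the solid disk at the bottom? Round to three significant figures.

v_ratio ≈ 0.949

Each satisfies Mgh = ½(1+k)Mv² with k = I/(MR²), so v ∝ 1/√(1+k).
For the thin spherical shell k = 2/3; for the solid disk k = 0.5.
v₁/v₂ = √((1+k₂)/(1+k₁)) = √(1.5/1.667) ≈ 0.949.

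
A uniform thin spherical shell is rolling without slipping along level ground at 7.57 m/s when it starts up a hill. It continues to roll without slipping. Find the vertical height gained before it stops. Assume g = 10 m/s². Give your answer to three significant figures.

Here I = (2/3)MR², so the shape factor k = I/(MR²) = 2/3.
Rolling without slipping gives ω = v/R, so the total kinetic energy is ½Mv² + ½Iω² = ½(1+k)Mv² = (5/6)Mv².
At the top the kinetic energy is zero, so (5/6)Mv₀² = Mgh.
Thus h = (1+k)v₀²/(2g) = 1.667 × 7.57² / (2 × 10) ≈ 4.78 m.

h ≈ 4.78 m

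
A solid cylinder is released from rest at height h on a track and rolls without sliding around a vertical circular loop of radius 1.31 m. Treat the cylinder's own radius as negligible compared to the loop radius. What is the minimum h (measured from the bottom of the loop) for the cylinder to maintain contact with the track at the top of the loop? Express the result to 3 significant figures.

h_min ≈ 3.60 m

For this body I = (1/2)MR², i.e. k = I/(MR²) = 0.5.
At the top, contact is just lost when gravity alone supplies the centripetal force: Mg = Mv_top²/r, i.e. v_top² = gr.
With ω = v/R, the kinetic energy at speed v is ½(1+k)Mv² = (3/4)Mv².
Energy conservation from release (height h) to the top (height 2r): Mgh = Mg(2r) + (3/4)M·gr.
Thus h_min = 2r + (1+k)r/2 = r(2 + 1.5/2) = 1.31 × 2.75 ≈ 3.60 m.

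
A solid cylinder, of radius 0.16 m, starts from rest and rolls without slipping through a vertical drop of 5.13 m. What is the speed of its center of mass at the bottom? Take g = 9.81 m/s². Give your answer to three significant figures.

v ≈ 8.19 m/s

With I = (1/2)MR², the ratio k = I/(MR²) is 0.5.
The rolling condition ω = v/R makes the rotational term ½I(v/R)² = ½kMv², so KE_total = ½(1+k)Mv² = (3/4)Mv².
Setting Mgh = (3/4)Mv² gives v = √(2gh/(1+k)) = √(2·9.81·5.13/1.5) ≈ 8.19 m/s.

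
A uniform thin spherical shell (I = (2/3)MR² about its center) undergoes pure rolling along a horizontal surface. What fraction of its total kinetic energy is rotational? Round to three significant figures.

fraction ≈ 0.400

The moment of inertia is (2/3)MR², giving k ≡ I/(MR²) = 2/3.
With ω = v/R, KE_trans = ½Mv² and KE_rot = ½Iω² = ½kMv², so KE_total = ½(1+k)Mv².
The rotational fraction is therefore k/(1+k) = (2/3)/1.667 ≈ 0.400.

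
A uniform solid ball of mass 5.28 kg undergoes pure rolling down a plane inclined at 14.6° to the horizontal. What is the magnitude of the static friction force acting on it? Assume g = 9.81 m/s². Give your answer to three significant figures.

Here I = (2/5)MR², so the shape factor k = I/(MR²) = 0.4.
Newton's second law down the slope: Mg sinθ − f = Ma. The torque equation fR = Iα (with α = a/R) gives f = kMa.
Combining, a = g sinθ/(1+k) and f = kMa = kMg sinθ/(1+k).
f = 0.4 × 5.28 × 9.81 × sin14.6° / 1.4 ≈ 3.73 N.

f ≈ 3.73 N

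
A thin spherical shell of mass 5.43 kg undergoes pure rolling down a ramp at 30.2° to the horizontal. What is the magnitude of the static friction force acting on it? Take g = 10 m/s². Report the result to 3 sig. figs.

f ≈ 10.9 N

The moment of inertia is (2/3)MR², giving k ≡ I/(MR²) = 2/3.
Along the incline Mg sinθ − f = Ma, and torque about the center fR = Iα = kMR²(a/R) gives f = kMa.
Combining, a = g sinθ/(1+k) and f = kMa = kMg sinθ/(1+k).
f = (2/3) × 5.43 × 10 × sin30.2° / 1.667 ≈ 10.9 N.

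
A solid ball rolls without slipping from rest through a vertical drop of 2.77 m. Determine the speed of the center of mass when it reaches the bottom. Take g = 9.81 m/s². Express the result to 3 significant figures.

Here I = (2/5)MR², so the shape factor k = I/(MR²) = 0.4.
Pure rolling means v = ωR; then KE = ½Mv² + ½I(v/R)² = ½(1+k)Mv² = (7/10)Mv².
Setting Mgh = (7/10)Mv² gives v = √(2gh/(1+k)) = √(2·9.81·2.77/1.4) ≈ 6.23 m/s.

v ≈ 6.23 m/s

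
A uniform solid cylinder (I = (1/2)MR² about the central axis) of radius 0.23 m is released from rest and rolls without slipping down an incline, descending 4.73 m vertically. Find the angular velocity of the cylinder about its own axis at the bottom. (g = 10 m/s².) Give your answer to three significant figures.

The moment of inertia is (1/2)MR², giving k ≡ I/(MR²) = 0.5.
Since it rolls without slipping, ω = v/R and KE = ½Mv² + ½Iω² = ½(1+k)Mv² = (3/4)Mv².
Energy conservation Mgh = ½(1+k)Mv² gives v = √(2gh/(1+k)) = √(2 × 10 × 4.73 / 1.5) = 7.941 m/s.
Then ω = v/R = 7.941 / 0.23 ≈ 34.5 rad/s.

ω ≈ 34.5 rad/s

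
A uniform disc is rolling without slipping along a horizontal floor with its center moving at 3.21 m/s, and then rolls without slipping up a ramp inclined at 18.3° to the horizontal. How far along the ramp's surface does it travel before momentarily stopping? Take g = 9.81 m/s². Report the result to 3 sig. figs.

The moment of inertia is (1/2)MR², giving k ≡ I/(MR²) = 0.5.
Since it rolls without slipping, ω = v/R and KE = ½Mv² + ½Iω² = ½(1+k)Mv² = (3/4)Mv².
Setting this equal to Mgh gives the vertical rise h = (1+k)v₀²/(2g) = 1.5×3.21²/(2×9.81) = 0.7878 m.
Along the incline, d = h/sinθ = 0.7878/sin18.3° ≈ 2.51 m.

d ≈ 2.51 m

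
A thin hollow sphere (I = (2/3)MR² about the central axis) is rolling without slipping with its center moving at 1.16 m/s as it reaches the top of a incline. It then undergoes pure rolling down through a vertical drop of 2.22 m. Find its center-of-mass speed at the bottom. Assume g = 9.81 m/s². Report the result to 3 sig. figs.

The moment of inertia is (2/3)MR², giving k ≡ I/(MR²) = 2/3.
Since it rolls without slipping, ω = v/R and KE = ½Mv² + ½Iω² = ½(1+k)Mv² = (5/6)Mv².
Conserving energy between top and bottom: (5/6)Mv² = (5/6)Mv₀² + Mgh, hence v² = v₀² + 2gh/(1+k).
v = √(1.16² + 2×9.81×2.22/1.667) = √27.48 ≈ 5.24 m/s.

v ≈ 5.24 m/s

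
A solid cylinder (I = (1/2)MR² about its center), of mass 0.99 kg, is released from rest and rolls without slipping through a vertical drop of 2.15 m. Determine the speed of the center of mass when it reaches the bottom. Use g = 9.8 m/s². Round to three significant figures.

The moment of inertia is (1/2)MR², giving k ≡ I/(MR²) = 0.5.
The rolling condition ω = v/R makes the rotational term ½I(v/R)² = ½kMv², so KE_total = ½(1+k)Mv² = (3/4)Mv².
Setting Mgh = (3/4)Mv² gives v = √(2gh/(1+k)) = √(2·9.8·2.15/1.5) ≈ 5.30 m/s.

v ≈ 5.30 m/s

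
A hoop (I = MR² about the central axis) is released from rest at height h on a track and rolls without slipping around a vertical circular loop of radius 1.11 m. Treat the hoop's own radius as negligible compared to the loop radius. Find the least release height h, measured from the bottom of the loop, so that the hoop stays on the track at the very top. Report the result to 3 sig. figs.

h_min ≈ 3.33 m

The moment of inertia is MR², giving k ≡ I/(MR²) = 1.
At the top of the loop, the minimum-contact condition is Mg = Mv_top²/r, so v_top² = gr.
With ω = v/R, the kinetic energy at speed v is ½(1+k)Mv² = Mv².
Energy conservation from release (height h) to the top (height 2r): Mgh = Mg(2r) + M·gr.
Thus h_min = 2r + (1+k)r/2 = r(2 + 2/2) = 1.11 × 3 ≈ 3.33 m.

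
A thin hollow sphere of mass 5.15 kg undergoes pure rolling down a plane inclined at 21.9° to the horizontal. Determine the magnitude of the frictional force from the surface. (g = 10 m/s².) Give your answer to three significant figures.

For this body I = (2/3)MR², i.e. k = I/(MR²) = 2/3.
Translational: Mg sinθ − f = Ma. Rotational about the CM: fR = Iα = kMRa, so f = kMa.
Combining, a = g sinθ/(1+k) and f = kMa = kMg sinθ/(1+k).
f = (2/3) × 5.15 × 10 × sin21.9° / 1.667 ≈ 7.68 N.

f ≈ 7.68 N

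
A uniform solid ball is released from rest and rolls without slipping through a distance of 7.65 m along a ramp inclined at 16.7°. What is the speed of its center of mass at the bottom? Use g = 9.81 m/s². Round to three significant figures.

With I = (2/5)MR², the ratio k = I/(MR²) is 0.4.
The rolling condition ω = v/R makes the rotational term ½I(v/R)² = ½kMv², so KE_total = ½(1+k)Mv² = (7/10)Mv².
The vertical drop is h = L sinθ = 7.65 × sin16.7° = 2.198 m.
Setting Mgh = (7/10)Mv² gives v = √(2gh/(1+k)) = √(2·9.81·2.198/1.4) ≈ 5.55 m/s.

v ≈ 5.55 m/s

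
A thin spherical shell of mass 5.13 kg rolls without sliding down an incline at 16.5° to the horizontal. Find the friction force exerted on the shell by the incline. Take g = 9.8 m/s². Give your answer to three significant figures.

The moment of inertia is (2/3)MR², giving k ≡ I/(MR²) = 2/3.
Translational: Mg sinθ − f = Ma. Rotational about the CM: fR = Iα = kMRa, so f = kMa.
Combining, a = g sinθ/(1+k) and f = kMa = kMg sinθ/(1+k).
f = (2/3) × 5.13 × 9.8 × sin16.5° / 1.667 ≈ 5.71 N.

f ≈ 5.71 N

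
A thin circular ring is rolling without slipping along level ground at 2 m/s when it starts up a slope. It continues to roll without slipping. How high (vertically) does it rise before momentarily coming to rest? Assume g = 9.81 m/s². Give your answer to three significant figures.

Here I = MR², so the shape factor k = I/(MR²) = 1.
Pure rolling means v = ωR; then KE = ½Mv² + ½I(v/R)² = ½(1+k)Mv² = Mv².
All of this converts to potential energy at the highest point: Mv₀² = Mgh.
Thus h = (1+k)v₀²/(2g) = 2 × 2² / (2 × 9.81) ≈ 0.408 m.

h ≈ 0.408 m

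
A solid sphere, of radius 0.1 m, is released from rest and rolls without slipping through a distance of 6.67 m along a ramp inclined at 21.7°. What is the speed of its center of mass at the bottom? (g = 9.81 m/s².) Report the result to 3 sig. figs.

v ≈ 5.88 m/s

The moment of inertia is (2/5)MR², giving k ≡ I/(MR²) = 0.4.
The rolling condition ω = v/R makes the rotational term ½I(v/R)² = ½kMv², so KE_total = ½(1+k)Mv² = (7/10)Mv².
The vertical drop is h = L sinθ = 6.67 × sin21.7° = 2.466 m.
Energy conservation: Mgh = (7/10)Mv², so v = √(2gh/(1+k)) = √(2 × 9.81 × 2.466 / 1.4) ≈ 5.88 m/s.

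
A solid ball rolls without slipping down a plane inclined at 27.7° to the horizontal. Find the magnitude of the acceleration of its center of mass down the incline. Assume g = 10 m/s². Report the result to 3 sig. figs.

With I = (2/5)MR², the ratio k = I/(MR²) is 0.4.
Translational: Mg sinθ − f = Ma. Rotational about the CM: fR = Iα = kMRa, so f = kMa.
Eliminating f: Mg sinθ = (1+k)Ma, so a = g sinθ/(1+k) = 10 × sin27.7° / 1.4 ≈ 3.32 m/s².

a ≈ 3.32 m/s²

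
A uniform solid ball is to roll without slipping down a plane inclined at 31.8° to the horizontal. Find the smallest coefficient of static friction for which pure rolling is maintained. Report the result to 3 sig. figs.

μ_min ≈ 0.177

For this body I = (2/5)MR², i.e. k = I/(MR²) = 0.4.
Translational: Mg sinθ − f = Ma. Rotational about the CM: fR = Iα = kMRa, so f = kMa.
These give a = g sinθ/(1+k) and the required friction f = kMg sinθ/(1+k).
With N = Mg cosθ, the no-slip condition f ≤ μN gives μ_min = f/N = k tanθ/(1+k).
μ_min = 0.4 × tan31.8° / 1.4 ≈ 0.177.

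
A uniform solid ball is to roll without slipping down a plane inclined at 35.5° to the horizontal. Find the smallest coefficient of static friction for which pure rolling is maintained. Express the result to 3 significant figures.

μ_min ≈ 0.204

The moment of inertia is (2/5)MR², giving k ≡ I/(MR²) = 0.4.
Along the incline Mg sinθ − f = Ma, and torque about the center fR = Iα = kMR²(a/R) gives f = kMa.
These give a = g sinθ/(1+k) and the required friction f = kMg sinθ/(1+k).
The normal force is N = Mg cosθ, so μ_min = f/N = k tanθ/(1+k).
μ_min = 0.4 × tan35.5° / 1.4 ≈ 0.204.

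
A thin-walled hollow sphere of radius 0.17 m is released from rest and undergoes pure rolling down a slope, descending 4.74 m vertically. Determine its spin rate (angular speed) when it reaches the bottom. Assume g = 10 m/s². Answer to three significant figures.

ω ≈ 44.4 rad/s

For this body I = (2/3)MR², i.e. k = I/(MR²) = 2/3.
Rolling without slipping gives ω = v/R, so the total kinetic energy is ½Mv² + ½Iω² = ½(1+k)Mv² = (5/6)Mv².
Energy conservation Mgh = ½(1+k)Mv² gives v = √(2gh/(1+k)) = √(2 × 10 × 4.74 / 1.667) = 7.542 m/s.
Then ω = v/R = 7.542 / 0.17 ≈ 44.4 rad/s.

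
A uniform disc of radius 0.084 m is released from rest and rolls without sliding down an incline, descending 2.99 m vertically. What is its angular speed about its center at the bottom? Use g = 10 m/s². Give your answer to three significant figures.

ω ≈ 75.2 rad/s

For this body I = (1/2)MR², i.e. k = I/(MR²) = 0.5.
The rolling condition ω = v/R makes the rotational term ½I(v/R)² = ½kMv², so KE_total = ½(1+k)Mv² = (3/4)Mv².
Energy conservation Mgh = ½(1+k)Mv² gives v = √(2gh/(1+k)) = √(2 × 10 × 2.99 / 1.5) = 6.314 m/s.
The angular speed follows from ω = v/R = 6.314/0.084 ≈ 75.2 rad/s.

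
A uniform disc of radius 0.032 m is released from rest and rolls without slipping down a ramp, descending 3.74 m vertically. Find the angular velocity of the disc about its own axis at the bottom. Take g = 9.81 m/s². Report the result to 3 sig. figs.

ω ≈ 219 rad/s

The moment of inertia is (1/2)MR², giving k ≡ I/(MR²) = 0.5.
Since it rolls without slipping, ω = v/R and KE = ½Mv² + ½Iω² = ½(1+k)Mv² = (3/4)Mv².
Energy conservation Mgh = ½(1+k)Mv² gives v = √(2gh/(1+k)) = √(2 × 9.81 × 3.74 / 1.5) = 6.994 m/s.
Then ω = v/R = 6.994 / 0.032 ≈ 219 rad/s.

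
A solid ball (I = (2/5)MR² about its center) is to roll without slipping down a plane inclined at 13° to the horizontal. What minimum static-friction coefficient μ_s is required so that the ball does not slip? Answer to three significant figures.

The moment of inertia is (2/5)MR², giving k ≡ I/(MR²) = 0.4.
Newton's second law down the slope: Mg sinθ − f = Ma. The torque equation fR = Iα (with α = a/R) gives f = kMa.
These give a = g sinθ/(1+k) and the required friction f = kMg sinθ/(1+k).
The normal force is N = Mg cosθ, so μ_min = f/N = k tanθ/(1+k).
μ_min = 0.4 × tan13° / 1.4 ≈ 0.0660.

μ_min ≈ 0.0660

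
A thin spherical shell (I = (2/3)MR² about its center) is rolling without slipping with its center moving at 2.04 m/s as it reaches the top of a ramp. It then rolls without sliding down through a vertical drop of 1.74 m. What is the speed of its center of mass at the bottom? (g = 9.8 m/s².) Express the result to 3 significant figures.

Here I = (2/3)MR², so the shape factor k = I/(MR²) = 2/3.
Since it rolls without slipping, ω = v/R and KE = ½Mv² + ½Iω² = ½(1+k)Mv² = (5/6)Mv².
Conserving energy between top and bottom: (5/6)Mv² = (5/6)Mv₀² + Mgh, hence v² = v₀² + 2gh/(1+k).
v = √(2.04² + 2×9.8×1.74/1.667) = √24.62 ≈ 4.96 m/s.

v ≈ 4.96 m/s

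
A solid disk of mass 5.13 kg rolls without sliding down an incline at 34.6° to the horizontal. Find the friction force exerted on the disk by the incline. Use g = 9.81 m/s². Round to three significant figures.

For this body I = (1/2)MR², i.e. k = I/(MR²) = 0.5.
Newton's second law down the slope: Mg sinθ − f = Ma. The torque equation fR = Iα (with α = a/R) gives f = kMa.
Combining, a = g sinθ/(1+k) and f = kMa = kMg sinθ/(1+k).
f = 0.5 × 5.13 × 9.81 × sin34.6° / 1.5 ≈ 9.53 N.

f ≈ 9.53 N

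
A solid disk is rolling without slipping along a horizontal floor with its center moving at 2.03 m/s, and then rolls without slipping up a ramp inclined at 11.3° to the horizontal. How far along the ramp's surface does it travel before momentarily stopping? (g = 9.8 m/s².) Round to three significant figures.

d ≈ 1.61 m

With I = (1/2)MR², the ratio k = I/(MR²) is 0.5.
Rolling without slipping gives ω = v/R, so the total kinetic energy is ½Mv² + ½Iω² = ½(1+k)Mv² = (3/4)Mv².
Setting this equal to Mgh gives the vertical rise h = (1+k)v₀²/(2g) = 1.5×2.03²/(2×9.8) = 0.3154 m.
Along the incline, d = h/sinθ = 0.3154/sin11.3° ≈ 1.61 m.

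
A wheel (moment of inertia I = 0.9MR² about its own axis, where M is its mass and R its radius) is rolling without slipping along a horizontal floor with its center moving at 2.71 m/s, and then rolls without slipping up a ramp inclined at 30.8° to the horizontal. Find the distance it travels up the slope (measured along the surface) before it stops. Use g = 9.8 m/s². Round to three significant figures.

The moment of inertia is 0.9MR², giving k ≡ I/(MR²) = 0.9.
Pure rolling means v = ωR; then KE = ½Mv² + ½I(v/R)² = ½(1+k)Mv² = (19/20)Mv².
Setting this equal to Mgh gives the vertical rise h = (1+k)v₀²/(2g) = 1.9×2.71²/(2×9.8) = 0.7119 m.
The distance along the slope is d = h/sinθ = 0.7119/sin30.8° ≈ 1.39 m.

d ≈ 1.39 m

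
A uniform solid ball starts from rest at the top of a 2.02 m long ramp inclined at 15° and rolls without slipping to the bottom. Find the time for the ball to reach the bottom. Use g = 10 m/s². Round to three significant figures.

t ≈ 1.48 s

With I = (2/5)MR², the ratio k = I/(MR²) is 0.4.
Newton's second law down the slope: Mg sinθ − f = Ma. The torque equation fR = Iα (with α = a/R) gives f = kMa.
Hence a = g sinθ/(1+k) = 10×sin15°/1.4 = 1.849 m/s².
Starting from rest, L = ½at², so t = √(2L/a) = √(2×2.02/1.849) ≈ 1.48 s.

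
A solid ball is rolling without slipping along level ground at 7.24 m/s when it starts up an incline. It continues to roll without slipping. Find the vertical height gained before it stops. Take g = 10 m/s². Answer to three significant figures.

Here I = (2/5)MR², so the shape factor k = I/(MR²) = 0.4.
Pure rolling means v = ωR; then KE = ½Mv² + ½I(v/R)² = ½(1+k)Mv² = (7/10)Mv².
At the top the kinetic energy is zero, so (7/10)Mv₀² = Mgh.
Thus h = (1+k)v₀²/(2g) = 1.4 × 7.24² / (2 × 10) ≈ 3.67 m.

h ≈ 3.67 m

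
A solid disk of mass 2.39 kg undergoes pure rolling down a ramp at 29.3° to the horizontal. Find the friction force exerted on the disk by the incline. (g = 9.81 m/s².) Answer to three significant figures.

f ≈ 3.82 N

For this body I = (1/2)MR², i.e. k = I/(MR²) = 0.5.
Along the incline Mg sinθ − f = Ma, and torque about the center fR = Iα = kMR²(a/R) gives f = kMa.
Combining, a = g sinθ/(1+k) and f = kMa = kMg sinθ/(1+k).
f = 0.5 × 2.39 × 9.81 × sin29.3° / 1.5 ≈ 3.82 N.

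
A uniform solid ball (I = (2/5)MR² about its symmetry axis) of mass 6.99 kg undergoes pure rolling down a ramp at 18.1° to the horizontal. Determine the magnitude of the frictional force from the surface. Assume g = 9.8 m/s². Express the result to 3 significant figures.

f ≈ 6.08 N

The moment of inertia is (2/5)MR², giving k ≡ I/(MR²) = 0.4.
Translational: Mg sinθ − f = Ma. Rotational about the CM: fR = Iα = kMRa, so f = kMa.
Combining, a = g sinθ/(1+k) and f = kMa = kMg sinθ/(1+k).
f = 0.4 × 6.99 × 9.8 × sin18.1° / 1.4 ≈ 6.08 N.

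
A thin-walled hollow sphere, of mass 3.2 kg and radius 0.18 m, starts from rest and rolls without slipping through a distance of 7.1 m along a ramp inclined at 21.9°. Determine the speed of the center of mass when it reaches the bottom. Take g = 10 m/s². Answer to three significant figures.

v ≈ 5.64 m/s

Here I = (2/3)MR², so the shape factor k = I/(MR²) = 2/3.
Pure rolling means v = ωR; then KE = ½Mv² + ½I(v/R)² = ½(1+k)Mv² = (5/6)Mv².
The vertical drop is h = L sinθ = 7.1 × sin21.9° = 2.648 m.
Setting Mgh = (5/6)Mv² gives v = √(2gh/(1+k)) = √(2·10·2.648/1.667) ≈ 5.64 m/s.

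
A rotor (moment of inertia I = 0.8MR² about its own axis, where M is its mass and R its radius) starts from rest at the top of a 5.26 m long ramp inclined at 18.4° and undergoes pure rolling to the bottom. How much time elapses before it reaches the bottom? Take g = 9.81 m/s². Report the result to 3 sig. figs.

Here I = 0.8MR², so the shape factor k = I/(MR²) = 0.8.
Along the incline Mg sinθ − f = Ma, and torque about the center fR = Iα = kMR²(a/R) gives f = kMa.
Hence a = g sinθ/(1+k) = 9.81×sin18.4°/1.8 = 1.72 m/s².
With constant a from rest, t = √(2L/a) = √(2·5.26/1.72) ≈ 2.47 s.

t ≈ 2.47 s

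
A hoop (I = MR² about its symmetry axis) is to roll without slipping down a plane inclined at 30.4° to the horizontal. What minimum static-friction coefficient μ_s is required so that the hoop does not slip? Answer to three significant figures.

Here I = MR², so the shape factor k = I/(MR²) = 1.
Along the incline Mg sinθ − f = Ma, and torque about the center fR = Iα = kMR²(a/R) gives f = kMa.
These give a = g sinθ/(1+k) and the required friction f = kMg sinθ/(1+k).
With N = Mg cosθ, the no-slip condition f ≤ μN gives μ_min = f/N = k tanθ/(1+k).
μ_min = 1 × tan30.4° / 2 ≈ 0.293.

μ_min ≈ 0.293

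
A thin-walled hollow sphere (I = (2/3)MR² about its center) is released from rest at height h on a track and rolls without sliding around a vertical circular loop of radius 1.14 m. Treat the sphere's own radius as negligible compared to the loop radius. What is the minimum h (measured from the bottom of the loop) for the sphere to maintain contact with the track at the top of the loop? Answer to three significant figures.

h_min ≈ 3.23 m

For this body I = (2/3)MR², i.e. k = I/(MR²) = 2/3.
At the top of the loop, the minimum-contact condition is Mg = Mv_top²/r, so v_top² = gr.
With ω = v/R, the kinetic energy at speed v is ½(1+k)Mv² = (5/6)Mv².
Energy conservation from release (height h) to the top (height 2r): Mgh = Mg(2r) + (5/6)M·gr.
Thus h_min = 2r + (1+k)r/2 = r(2 + 1.667/2) = 1.14 × 2.833 ≈ 3.23 m.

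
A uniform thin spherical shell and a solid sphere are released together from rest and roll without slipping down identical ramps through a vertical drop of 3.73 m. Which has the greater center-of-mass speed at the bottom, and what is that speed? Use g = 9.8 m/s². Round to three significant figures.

the solid sphere, at v ≈ 7.23 m/s

For rolling without slipping, Mgh = ½(1+k)Mv² where k = I/(MR²), so v = √(2gh/(1+k)).
Uniform thin spherical shell: k = 2/3, giving v = √(2×9.8×3.73/1.667) = 6.623 m/s.
Solid sphere: k = 0.4, giving v = √(2×9.8×3.73/1.4) = 7.226 m/s.
The smaller k wins: the solid sphere, at ≈ 7.23 m/s.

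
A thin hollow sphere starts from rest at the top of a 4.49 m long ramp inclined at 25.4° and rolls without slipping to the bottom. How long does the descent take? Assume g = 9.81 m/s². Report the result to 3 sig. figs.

For this body I = (2/3)MR², i.e. k = I/(MR²) = 2/3.
Along the incline Mg sinθ − f = Ma, and torque about the center fR = Iα = kMR²(a/R) gives f = kMa.
Hence a = g sinθ/(1+k) = 9.81×sin25.4°/1.667 = 2.525 m/s².
Starting from rest, L = ½at², so t = √(2L/a) = √(2×4.49/2.525) ≈ 1.89 s.

t ≈ 1.89 s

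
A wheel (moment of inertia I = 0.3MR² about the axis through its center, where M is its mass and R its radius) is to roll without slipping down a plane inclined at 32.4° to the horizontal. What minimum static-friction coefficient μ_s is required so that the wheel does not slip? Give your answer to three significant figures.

μ_min ≈ 0.146

For this body I = 0.3MR², i.e. k = I/(MR²) = 0.3.
Newton's second law down the slope: Mg sinθ − f = Ma. The torque equation fR = Iα (with α = a/R) gives f = kMa.
These give a = g sinθ/(1+k) and the required friction f = kMg sinθ/(1+k).
The normal force is N = Mg cosθ, so μ_min = f/N = k tanθ/(1+k).
μ_min = 0.3 × tan32.4° / 1.3 ≈ 0.146.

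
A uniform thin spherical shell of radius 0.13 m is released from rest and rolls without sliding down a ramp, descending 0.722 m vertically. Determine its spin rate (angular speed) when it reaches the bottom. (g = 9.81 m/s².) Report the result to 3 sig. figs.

ω ≈ 22.4 rad/s

With I = (2/3)MR², the ratio k = I/(MR²) is 2/3.
The rolling condition ω = v/R makes the rotational term ½I(v/R)² = ½kMv², so KE_total = ½(1+k)Mv² = (5/6)Mv².
Energy conservation Mgh = ½(1+k)Mv² gives v = √(2gh/(1+k)) = √(2 × 9.81 × 0.722 / 1.667) = 2.915 m/s.
The angular speed follows from ω = v/R = 2.915/0.13 ≈ 22.4 rad/s.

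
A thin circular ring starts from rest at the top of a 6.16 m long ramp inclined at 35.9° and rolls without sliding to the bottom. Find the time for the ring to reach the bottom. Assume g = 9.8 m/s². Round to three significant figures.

The moment of inertia is MR², giving k ≡ I/(MR²) = 1.
Along the incline Mg sinθ − f = Ma, and torque about the center fR = Iα = kMR²(a/R) gives f = kMa.
Hence a = g sinθ/(1+k) = 9.8×sin35.9°/2 = 2.873 m/s².
Starting from rest, L = ½at², so t = √(2L/a) = √(2×6.16/2.873) ≈ 2.07 s.

t ≈ 2.07 s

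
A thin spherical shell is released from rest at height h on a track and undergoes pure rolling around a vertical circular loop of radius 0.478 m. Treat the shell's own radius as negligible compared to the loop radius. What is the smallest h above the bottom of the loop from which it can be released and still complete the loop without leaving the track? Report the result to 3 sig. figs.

h_min ≈ 1.35 m

The moment of inertia is (2/3)MR², giving k ≡ I/(MR²) = 2/3.
At the top, contact is just lost when gravity alone supplies the centripetal force: Mg = Mv_top²/r, i.e. v_top² = gr.
With ω = v/R, the kinetic energy at speed v is ½(1+k)Mv² = (5/6)Mv².
Energy conservation from release (height h) to the top (height 2r): Mgh = Mg(2r) + (5/6)M·gr.
Thus h_min = 2r + (1+k)r/2 = r(2 + 1.667/2) = 0.478 × 2.833 ≈ 1.35 m.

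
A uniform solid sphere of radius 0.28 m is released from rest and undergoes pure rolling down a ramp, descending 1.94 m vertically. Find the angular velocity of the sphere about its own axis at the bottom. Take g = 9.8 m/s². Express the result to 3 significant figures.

Here I = (2/5)MR², so the shape factor k = I/(MR²) = 0.4.
The rolling condition ω = v/R makes the rotational term ½I(v/R)² = ½kMv², so KE_total = ½(1+k)Mv² = (7/10)Mv².
Energy conservation Mgh = ½(1+k)Mv² gives v = √(2gh/(1+k)) = √(2 × 9.8 × 1.94 / 1.4) = 5.212 m/s.
Then ω = v/R = 5.212 / 0.28 ≈ 18.6 rad/s.

ω ≈ 18.6 rad/s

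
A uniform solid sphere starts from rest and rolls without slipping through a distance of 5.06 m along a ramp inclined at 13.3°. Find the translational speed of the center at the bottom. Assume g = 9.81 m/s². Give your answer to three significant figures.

Here I = (2/5)MR², so the shape factor k = I/(MR²) = 0.4.
The rolling condition ω = v/R makes the rotational term ½I(v/R)² = ½kMv², so KE_total = ½(1+k)Mv² = (7/10)Mv².
The vertical drop is h = L sinθ = 5.06 × sin13.3° = 1.164 m.
Energy conservation: Mgh = (7/10)Mv², so v = √(2gh/(1+k)) = √(2 × 9.81 × 1.164 / 1.4) ≈ 4.04 m/s.

v ≈ 4.04 m/s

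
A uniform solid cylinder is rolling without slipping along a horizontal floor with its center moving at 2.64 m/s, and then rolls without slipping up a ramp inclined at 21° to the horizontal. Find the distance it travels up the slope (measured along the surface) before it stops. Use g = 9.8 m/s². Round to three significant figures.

With I = (1/2)MR², the ratio k = I/(MR²) is 0.5.
Since it rolls without slipping, ω = v/R and KE = ½Mv² + ½Iω² = ½(1+k)Mv² = (3/4)Mv².
Setting this equal to Mgh gives the vertical rise h = (1+k)v₀²/(2g) = 1.5×2.64²/(2×9.8) = 0.5334 m.
Along the incline, d = h/sinθ = 0.5334/sin21° ≈ 1.49 m.

d ≈ 1.49 m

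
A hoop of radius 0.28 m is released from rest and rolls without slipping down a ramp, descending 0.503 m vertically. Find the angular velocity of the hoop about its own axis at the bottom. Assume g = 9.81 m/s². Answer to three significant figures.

For this body I = MR², i.e. k = I/(MR²) = 1.
Pure rolling means v = ωR; then KE = ½Mv² + ½I(v/R)² = ½(1+k)Mv² = Mv².
Energy conservation Mgh = ½(1+k)Mv² gives v = √(2gh/(1+k)) = √(2 × 9.81 × 0.503 / 2) = 2.221 m/s.
Then ω = v/R = 2.221 / 0.28 ≈ 7.93 rad/s.

ω ≈ 7.93 rad/s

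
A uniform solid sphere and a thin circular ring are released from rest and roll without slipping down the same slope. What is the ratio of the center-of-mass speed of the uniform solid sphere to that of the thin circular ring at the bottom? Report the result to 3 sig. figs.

Each satisfies Mgh = ½(1+k)Mv² with k = I/(MR²), so v ∝ 1/√(1+k).
For the uniform solid sphere k = 0.4; for the thin circular ring k = 1.
v₁/v₂ = √((1+k₂)/(1+k₁)) = √(2/1.4) ≈ 1.20.

v_ratio ≈ 1.20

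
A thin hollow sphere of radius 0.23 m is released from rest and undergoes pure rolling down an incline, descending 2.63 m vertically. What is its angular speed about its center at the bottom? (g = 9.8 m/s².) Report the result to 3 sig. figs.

ω ≈ 24.2 rad/s

With I = (2/3)MR², the ratio k = I/(MR²) is 2/3.
Since it rolls without slipping, ω = v/R and KE = ½Mv² + ½Iω² = ½(1+k)Mv² = (5/6)Mv².
Energy conservation Mgh = ½(1+k)Mv² gives v = √(2gh/(1+k)) = √(2 × 9.8 × 2.63 / 1.667) = 5.561 m/s.
Then ω = v/R = 5.561 / 0.23 ≈ 24.2 rad/s.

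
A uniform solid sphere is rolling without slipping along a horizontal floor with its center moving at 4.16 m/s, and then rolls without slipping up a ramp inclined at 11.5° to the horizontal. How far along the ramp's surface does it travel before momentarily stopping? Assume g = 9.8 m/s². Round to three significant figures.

d ≈ 6.20 m

With I = (2/5)MR², the ratio k = I/(MR²) is 0.4.
Rolling without slipping gives ω = v/R, so the total kinetic energy is ½Mv² + ½Iω² = ½(1+k)Mv² = (7/10)Mv².
Setting this equal to Mgh gives the vertical rise h = (1+k)v₀²/(2g) = 1.4×4.16²/(2×9.8) = 1.236 m.
Along the incline, d = h/sinθ = 1.236/sin11.5° ≈ 6.20 m.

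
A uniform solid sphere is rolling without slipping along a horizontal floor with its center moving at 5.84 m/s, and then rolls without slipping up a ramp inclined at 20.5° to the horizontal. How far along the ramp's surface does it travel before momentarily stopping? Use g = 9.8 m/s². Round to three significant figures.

d ≈ 6.96 m

Here I = (2/5)MR², so the shape factor k = I/(MR²) = 0.4.
Rolling without slipping gives ω = v/R, so the total kinetic energy is ½Mv² + ½Iω² = ½(1+k)Mv² = (7/10)Mv².
Setting this equal to Mgh gives the vertical rise h = (1+k)v₀²/(2g) = 1.4×5.84²/(2×9.8) = 2.436 m.
Along the incline, d = h/sinθ = 2.436/sin20.5° ≈ 6.96 m.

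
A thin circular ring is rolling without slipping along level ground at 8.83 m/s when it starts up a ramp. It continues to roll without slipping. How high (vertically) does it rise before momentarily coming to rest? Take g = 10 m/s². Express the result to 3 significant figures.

h ≈ 7.80 m

For this body I = MR², i.e. k = I/(MR²) = 1.
Since it rolls without slipping, ω = v/R and KE = ½Mv² + ½Iω² = ½(1+k)Mv² = Mv².
All of this converts to potential energy at the highest point: Mv₀² = Mgh.
Thus h = (1+k)v₀²/(2g) = 2 × 8.83² / (2 × 10) ≈ 7.80 m.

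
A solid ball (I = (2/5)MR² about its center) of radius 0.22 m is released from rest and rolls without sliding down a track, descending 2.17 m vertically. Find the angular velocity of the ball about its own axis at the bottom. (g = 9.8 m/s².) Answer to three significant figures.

ω ≈ 25.1 rad/s

With I = (2/5)MR², the ratio k = I/(MR²) is 0.4.
The rolling condition ω = v/R makes the rotational term ½I(v/R)² = ½kMv², so KE_total = ½(1+k)Mv² = (7/10)Mv².
Energy conservation Mgh = ½(1+k)Mv² gives v = √(2gh/(1+k)) = √(2 × 9.8 × 2.17 / 1.4) = 5.512 m/s.
Then ω = v/R = 5.512 / 0.22 ≈ 25.1 rad/s.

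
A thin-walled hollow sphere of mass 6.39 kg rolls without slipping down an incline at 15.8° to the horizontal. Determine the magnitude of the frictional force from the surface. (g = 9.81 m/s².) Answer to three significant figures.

f ≈ 6.83 N

The moment of inertia is (2/3)MR², giving k ≡ I/(MR²) = 2/3.
Along the incline Mg sinθ − f = Ma, and torque about the center fR = Iα = kMR²(a/R) gives f = kMa.
Combining, a = g sinθ/(1+k) and f = kMa = kMg sinθ/(1+k).
f = (2/3) × 6.39 × 9.81 × sin15.8° / 1.667 ≈ 6.83 N.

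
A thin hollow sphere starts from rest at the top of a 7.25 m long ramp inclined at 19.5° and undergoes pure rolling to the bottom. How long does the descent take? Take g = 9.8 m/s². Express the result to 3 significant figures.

t ≈ 2.72 s

The moment of inertia is (2/3)MR², giving k ≡ I/(MR²) = 2/3.
Along the incline Mg sinθ − f = Ma, and torque about the center fR = Iα = kMR²(a/R) gives f = kMa.
Hence a = g sinθ/(1+k) = 9.8×sin19.5°/1.667 = 1.963 m/s².
With constant a from rest, t = √(2L/a) = √(2·7.25/1.963) ≈ 2.72 s.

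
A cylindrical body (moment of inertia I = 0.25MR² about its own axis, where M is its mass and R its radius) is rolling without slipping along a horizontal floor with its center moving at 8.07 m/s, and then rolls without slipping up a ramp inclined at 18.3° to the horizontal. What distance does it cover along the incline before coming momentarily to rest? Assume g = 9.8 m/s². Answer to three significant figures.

The moment of inertia is 0.25MR², giving k ≡ I/(MR²) = 0.25.
The rolling condition ω = v/R makes the rotational term ½I(v/R)² = ½kMv², so KE_total = ½(1+k)Mv² = (5/8)Mv².
Setting this equal to Mgh gives the vertical rise h = (1+k)v₀²/(2g) = 1.25×8.07²/(2×9.8) = 4.153 m.
Along the incline, d = h/sinθ = 4.153/sin18.3° ≈ 13.2 m.

d ≈ 13.2 m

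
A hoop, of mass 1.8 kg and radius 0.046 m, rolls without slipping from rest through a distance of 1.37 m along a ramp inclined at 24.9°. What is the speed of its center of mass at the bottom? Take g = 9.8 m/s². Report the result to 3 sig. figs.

For this body I = MR², i.e. k = I/(MR²) = 1.
Pure rolling means v = ωR; then KE = ½Mv² + ½I(v/R)² = ½(1+k)Mv² = Mv².
The vertical drop is h = L sinθ = 1.37 × sin24.9° = 0.5768 m.
Energy conservation: Mgh = Mv², so v = √(2gh/(1+k)) = √(2 × 9.8 × 0.5768 / 2) ≈ 2.38 m/s.

v ≈ 2.38 m/s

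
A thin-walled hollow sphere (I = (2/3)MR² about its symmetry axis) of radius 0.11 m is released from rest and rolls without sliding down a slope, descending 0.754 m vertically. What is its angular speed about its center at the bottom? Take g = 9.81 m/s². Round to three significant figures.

ω ≈ 27.1 rad/s

The moment of inertia is (2/3)MR², giving k ≡ I/(MR²) = 2/3.
Rolling without slipping gives ω = v/R, so the total kinetic energy is ½Mv² + ½Iω² = ½(1+k)Mv² = (5/6)Mv².
Energy conservation Mgh = ½(1+k)Mv² gives v = √(2gh/(1+k)) = √(2 × 9.81 × 0.754 / 1.667) = 2.979 m/s.
Then ω = v/R = 2.979 / 0.11 ≈ 27.1 rad/s.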